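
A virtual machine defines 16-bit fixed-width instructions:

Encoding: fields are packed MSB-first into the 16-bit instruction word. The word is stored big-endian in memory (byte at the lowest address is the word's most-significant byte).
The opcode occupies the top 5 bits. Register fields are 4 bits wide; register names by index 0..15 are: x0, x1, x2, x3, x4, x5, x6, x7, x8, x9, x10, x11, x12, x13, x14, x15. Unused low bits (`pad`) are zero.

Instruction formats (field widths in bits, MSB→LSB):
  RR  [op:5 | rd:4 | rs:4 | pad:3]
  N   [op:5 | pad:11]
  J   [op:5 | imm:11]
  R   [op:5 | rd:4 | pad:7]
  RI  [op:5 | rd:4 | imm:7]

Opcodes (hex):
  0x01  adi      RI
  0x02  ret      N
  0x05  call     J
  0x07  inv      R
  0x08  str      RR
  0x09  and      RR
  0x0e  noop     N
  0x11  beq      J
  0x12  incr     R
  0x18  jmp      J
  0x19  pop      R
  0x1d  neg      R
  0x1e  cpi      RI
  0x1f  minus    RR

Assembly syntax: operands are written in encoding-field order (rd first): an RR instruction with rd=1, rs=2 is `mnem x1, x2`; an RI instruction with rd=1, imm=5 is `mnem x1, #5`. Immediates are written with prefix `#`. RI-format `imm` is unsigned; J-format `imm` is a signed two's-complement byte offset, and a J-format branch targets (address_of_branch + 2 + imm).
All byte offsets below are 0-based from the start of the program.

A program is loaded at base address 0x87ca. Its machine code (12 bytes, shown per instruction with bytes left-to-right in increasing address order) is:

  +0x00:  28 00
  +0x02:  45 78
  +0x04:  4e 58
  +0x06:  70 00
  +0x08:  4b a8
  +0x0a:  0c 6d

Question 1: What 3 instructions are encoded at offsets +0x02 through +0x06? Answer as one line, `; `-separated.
off 0x02: read 45 78 as big → 0x4578
  opcode bits[15:11]=0x8: str/RR
  rd: (w>>7)&0xf=0xa → x10
  rs: (w>>3)&0xf=0xf → x15
off 0x04: read 4e 58 as big → 0x4e58
  opcode bits[15:11]=0x9: and/RR
  rd: (w>>7)&0xf=0xc → x12
  rs: (w>>3)&0xf=0xb → x11
off 0x06: read 70 00 as big → 0x7000
  opcode bits[15:11]=0xe: noop/N

str x10, x15; and x12, x11; noop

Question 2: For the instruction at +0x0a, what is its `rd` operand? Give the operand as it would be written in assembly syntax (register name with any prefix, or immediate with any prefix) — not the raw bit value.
@+0a  big-endian(0c 6d) = 0x0c6d
  top 5b → 0x1 → adi [RI]
  rd: (w>>7)&0xf=0x8 → x8
  imm: (w>>0)&0x7f=0x6d → #109

x8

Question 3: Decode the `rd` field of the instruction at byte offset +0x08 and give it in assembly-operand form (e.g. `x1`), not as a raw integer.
x7

[08] 4b a8 → 0x4ba8
  top 5b → 0x9 → and [RR]
  [10:7] rd=7 = x7
  [6:3] rs=5 = x5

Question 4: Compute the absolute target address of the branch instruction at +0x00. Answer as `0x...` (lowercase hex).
+0x00: 28 00 ⇒ word 0x2800 (big)
  top 5b → 0x5 → call [J]
  imm@[10:0]=0x0 ⇒ #0
  target = base 0x87ca + off 0x00 + 2 + imm 0 = 0x87cc

0x87cc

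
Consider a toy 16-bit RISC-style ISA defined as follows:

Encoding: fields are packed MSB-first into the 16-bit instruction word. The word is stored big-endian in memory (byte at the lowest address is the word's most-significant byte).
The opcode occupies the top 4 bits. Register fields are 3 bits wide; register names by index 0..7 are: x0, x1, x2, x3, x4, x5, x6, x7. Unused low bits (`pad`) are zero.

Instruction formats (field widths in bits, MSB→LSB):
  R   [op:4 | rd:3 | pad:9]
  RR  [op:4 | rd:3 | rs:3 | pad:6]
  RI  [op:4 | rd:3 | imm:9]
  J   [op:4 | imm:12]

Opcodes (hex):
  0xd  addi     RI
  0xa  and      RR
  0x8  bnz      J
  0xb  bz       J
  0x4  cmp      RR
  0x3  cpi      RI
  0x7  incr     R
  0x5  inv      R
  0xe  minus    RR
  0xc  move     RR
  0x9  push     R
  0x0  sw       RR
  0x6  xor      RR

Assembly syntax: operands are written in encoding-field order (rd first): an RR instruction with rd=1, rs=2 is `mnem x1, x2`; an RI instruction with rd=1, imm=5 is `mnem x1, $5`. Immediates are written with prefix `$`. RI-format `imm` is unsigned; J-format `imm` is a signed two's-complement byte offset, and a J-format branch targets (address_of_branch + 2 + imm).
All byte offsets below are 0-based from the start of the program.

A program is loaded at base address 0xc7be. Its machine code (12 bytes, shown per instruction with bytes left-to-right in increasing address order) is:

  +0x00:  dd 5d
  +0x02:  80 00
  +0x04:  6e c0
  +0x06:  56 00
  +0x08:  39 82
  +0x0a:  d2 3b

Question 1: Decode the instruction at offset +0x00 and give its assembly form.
addi x6, $349

+0x00: dd 5d ⇒ word 0xdd5d (big)
  opcode bits[15:12]=0xd: addi/RI
  rd: (w>>9)&0x7=0x6 → x6
  imm: (w>>0)&0x1ff=0x15d → $349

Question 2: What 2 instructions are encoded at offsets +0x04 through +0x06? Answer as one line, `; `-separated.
xor x7, x3; inv x3

off 0x04: read 6e c0 as big → 0x6ec0
  top 4b → 0x6 → xor [RR]
  rd@[11:9]=0x7 ⇒ x7
  rs@[8:6]=0x3 ⇒ x3
off 0x06: read 56 00 as big → 0x5600
  top 4b → 0x5 → inv [R]
  rd@[11:9]=0x3 ⇒ x3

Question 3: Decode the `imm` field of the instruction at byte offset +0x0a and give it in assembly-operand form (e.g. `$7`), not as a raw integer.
$59

@+0a  big-endian(d2 3b) = 0xd23b
  opcode bits[15:12]=0xd: addi/RI
  rd: (w>>9)&0x7=0x1 → x1
  imm: (w>>0)&0x1ff=0x3b → $59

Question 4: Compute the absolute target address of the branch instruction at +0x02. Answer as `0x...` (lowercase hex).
off 0x02: read 80 00 as big → 0x8000
  opcode bits[15:12]=0x8: bnz/J
  imm: (w>>0)&0xfff=0x0 → $0
  target = base 0xc7be + off 0x02 + 2 + imm 0 = 0xc7c2

0xc7c2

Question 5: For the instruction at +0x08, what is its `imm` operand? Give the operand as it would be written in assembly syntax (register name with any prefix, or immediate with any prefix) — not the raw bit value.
[08] 39 82 → 0x3982
  op=0x3982>>12=0x3 ⇒ cpi (RI)
  [11:9] rd=4 = x4
  [8:0] imm=386 = $386

$386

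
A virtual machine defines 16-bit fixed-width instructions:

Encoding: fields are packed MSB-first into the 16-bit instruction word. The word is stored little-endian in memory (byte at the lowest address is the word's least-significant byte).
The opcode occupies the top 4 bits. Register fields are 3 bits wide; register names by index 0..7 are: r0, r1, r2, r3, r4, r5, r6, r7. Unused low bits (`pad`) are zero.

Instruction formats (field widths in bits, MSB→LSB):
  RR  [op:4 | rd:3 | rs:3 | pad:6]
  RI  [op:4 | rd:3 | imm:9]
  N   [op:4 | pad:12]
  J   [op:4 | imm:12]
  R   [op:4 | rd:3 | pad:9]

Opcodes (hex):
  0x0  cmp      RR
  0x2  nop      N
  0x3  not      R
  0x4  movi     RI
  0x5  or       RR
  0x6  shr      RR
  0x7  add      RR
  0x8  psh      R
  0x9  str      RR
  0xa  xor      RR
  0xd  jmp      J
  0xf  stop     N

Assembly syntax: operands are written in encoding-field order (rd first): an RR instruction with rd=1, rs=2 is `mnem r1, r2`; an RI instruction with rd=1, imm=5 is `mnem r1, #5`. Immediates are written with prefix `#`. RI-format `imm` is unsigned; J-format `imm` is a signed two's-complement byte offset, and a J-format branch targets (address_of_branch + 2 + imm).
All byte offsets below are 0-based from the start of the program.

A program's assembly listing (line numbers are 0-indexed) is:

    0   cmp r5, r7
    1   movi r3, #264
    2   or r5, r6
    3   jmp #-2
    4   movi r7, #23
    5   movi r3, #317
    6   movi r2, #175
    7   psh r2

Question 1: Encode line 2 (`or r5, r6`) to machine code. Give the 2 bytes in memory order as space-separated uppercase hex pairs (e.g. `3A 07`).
L2: or op=0x5:4|rd=5:3|rs=6:3|pad=0:6 ⇒ 0x5b80 ⇒ little 80 5b

80 5B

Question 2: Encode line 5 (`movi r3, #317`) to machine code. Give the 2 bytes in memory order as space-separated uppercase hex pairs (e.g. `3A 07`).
3D 47

line 5 (movi): pack op=0x4:4|rd=3:3|imm=317:9 = 0x473d; little→ 3d 47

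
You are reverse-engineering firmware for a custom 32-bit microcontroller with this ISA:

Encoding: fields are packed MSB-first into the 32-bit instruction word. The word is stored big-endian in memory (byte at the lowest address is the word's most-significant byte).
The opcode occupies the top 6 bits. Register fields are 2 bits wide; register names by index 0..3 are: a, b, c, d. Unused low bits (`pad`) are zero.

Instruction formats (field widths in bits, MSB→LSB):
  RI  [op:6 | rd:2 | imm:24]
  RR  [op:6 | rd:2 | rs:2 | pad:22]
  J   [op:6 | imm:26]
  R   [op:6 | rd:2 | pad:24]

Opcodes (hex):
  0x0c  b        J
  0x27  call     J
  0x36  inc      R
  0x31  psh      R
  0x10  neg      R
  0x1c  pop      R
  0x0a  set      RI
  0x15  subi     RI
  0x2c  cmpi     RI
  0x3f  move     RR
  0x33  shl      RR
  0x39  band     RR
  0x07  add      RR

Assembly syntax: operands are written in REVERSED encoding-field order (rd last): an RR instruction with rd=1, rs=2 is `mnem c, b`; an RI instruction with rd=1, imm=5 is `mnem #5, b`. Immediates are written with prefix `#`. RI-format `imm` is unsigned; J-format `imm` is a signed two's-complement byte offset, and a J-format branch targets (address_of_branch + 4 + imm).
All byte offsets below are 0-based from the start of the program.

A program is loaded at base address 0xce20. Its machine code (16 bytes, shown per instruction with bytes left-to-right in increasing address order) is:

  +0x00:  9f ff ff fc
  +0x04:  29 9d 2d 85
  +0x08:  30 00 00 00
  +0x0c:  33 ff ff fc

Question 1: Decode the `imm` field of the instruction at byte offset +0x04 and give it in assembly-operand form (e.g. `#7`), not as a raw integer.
off 0x04: read 29 9d 2d 85 as big → 0x299d2d85
  opcode bits[31:26]=0xa: set/RI
  rd@[25:24]=0x1 ⇒ b
  imm@[23:0]=0x9d2d85 ⇒ #10300805

#10300805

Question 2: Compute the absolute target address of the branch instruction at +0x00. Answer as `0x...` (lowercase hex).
+0x00: 9f ff ff fc ⇒ word 0x9ffffffc (big)
  op=0x9ffffffc>>26=0x27 ⇒ call (J)
  [25:0] imm=67108860 (s26→-4) = #-4
  target = base 0xce20 + off 0x00 + 4 + imm -4 = 0xce20

0xce20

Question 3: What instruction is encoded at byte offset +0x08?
@+08  big-endian(30 00 00 00) = 0x30000000
  op=0x30000000>>26=0xc ⇒ b (J)
  imm: (w>>0)&0x3ffffff=0x0 → #0

b #0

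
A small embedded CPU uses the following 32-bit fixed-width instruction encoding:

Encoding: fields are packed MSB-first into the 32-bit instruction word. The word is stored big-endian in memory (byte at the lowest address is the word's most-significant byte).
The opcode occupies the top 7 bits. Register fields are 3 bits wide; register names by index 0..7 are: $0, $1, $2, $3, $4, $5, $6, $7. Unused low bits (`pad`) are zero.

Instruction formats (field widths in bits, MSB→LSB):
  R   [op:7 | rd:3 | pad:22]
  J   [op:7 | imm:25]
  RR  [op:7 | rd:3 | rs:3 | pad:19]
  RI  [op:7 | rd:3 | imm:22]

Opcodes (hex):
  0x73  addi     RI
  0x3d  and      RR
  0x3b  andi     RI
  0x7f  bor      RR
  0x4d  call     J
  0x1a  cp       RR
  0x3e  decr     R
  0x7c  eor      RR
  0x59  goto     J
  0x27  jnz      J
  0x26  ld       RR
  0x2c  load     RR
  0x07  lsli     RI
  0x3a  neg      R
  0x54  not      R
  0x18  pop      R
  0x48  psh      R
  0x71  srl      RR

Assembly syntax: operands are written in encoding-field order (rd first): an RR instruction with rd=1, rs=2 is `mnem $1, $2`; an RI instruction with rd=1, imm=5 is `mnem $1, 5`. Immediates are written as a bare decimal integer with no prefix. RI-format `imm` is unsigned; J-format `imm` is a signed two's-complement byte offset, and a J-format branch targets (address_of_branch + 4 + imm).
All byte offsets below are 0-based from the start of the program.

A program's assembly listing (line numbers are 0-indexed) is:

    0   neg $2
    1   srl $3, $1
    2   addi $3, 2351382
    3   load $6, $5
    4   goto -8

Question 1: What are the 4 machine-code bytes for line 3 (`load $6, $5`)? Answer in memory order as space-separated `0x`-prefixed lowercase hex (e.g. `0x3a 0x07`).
line 3 (load): pack op=0x2c:7|rd=6:3|rs=5:3|pad=0:19 = 0x59a80000; big→ 59 a8 00 00

0x59 0xa8 0x00 0x00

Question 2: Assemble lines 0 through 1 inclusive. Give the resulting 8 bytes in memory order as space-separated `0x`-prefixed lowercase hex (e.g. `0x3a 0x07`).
0x74 0x80 0x00 0x00 0xe2 0xc8 0x00 0x00

line 0 (neg): pack op=0x3a:7|rd=2:3|pad=0:22 = 0x74800000; big→ 74 80 00 00
line 1 (srl): pack op=0x71:7|rd=3:3|rs=1:3|pad=0:19 = 0xe2c80000; big→ e2 c8 00 00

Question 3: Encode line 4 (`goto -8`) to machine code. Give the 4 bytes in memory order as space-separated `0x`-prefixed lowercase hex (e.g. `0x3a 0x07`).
0xb3 0xff 0xff 0xf8

4. goto fields op=0x59:7|imm=-8:25 → word b3fffff8h → b3 ff ff f8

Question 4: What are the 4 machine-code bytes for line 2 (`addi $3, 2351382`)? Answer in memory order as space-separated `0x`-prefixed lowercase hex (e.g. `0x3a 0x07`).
0xe6 0xe3 0xe1 0x16

line 2 (addi): pack op=0x73:7|rd=3:3|imm=2351382:22 = 0xe6e3e116; big→ e6 e3 e1 16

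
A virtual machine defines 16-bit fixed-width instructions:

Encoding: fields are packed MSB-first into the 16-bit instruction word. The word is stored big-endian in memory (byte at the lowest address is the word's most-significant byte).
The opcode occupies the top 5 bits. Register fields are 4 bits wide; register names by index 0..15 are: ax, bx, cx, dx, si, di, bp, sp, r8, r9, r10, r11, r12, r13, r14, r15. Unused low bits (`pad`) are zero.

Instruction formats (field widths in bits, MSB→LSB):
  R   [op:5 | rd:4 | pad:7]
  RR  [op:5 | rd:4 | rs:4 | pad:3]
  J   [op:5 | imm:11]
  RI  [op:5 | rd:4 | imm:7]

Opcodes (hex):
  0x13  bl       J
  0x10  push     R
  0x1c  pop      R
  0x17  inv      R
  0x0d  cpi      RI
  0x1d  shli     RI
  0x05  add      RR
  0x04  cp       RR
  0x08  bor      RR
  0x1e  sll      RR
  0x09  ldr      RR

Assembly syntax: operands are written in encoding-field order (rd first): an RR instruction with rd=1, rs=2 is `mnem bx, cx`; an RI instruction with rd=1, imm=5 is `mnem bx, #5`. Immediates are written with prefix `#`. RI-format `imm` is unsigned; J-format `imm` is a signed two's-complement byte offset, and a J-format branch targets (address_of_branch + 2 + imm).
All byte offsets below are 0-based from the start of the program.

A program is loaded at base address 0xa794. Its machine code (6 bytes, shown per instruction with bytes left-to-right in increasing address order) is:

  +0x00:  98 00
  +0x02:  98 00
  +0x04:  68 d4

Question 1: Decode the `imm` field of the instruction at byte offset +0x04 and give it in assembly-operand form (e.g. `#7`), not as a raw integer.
#84

off 0x04: read 68 d4 as big → 0x68d4
  top 5b → 0xd → cpi [RI]
  [10:7] rd=1 = bx
  [6:0] imm=84 = #84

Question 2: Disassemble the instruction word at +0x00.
off 0x00: read 98 00 as big → 0x9800
  opcode bits[15:11]=0x13: bl/J
  imm@[10:0]=0x0 ⇒ #0

bl #0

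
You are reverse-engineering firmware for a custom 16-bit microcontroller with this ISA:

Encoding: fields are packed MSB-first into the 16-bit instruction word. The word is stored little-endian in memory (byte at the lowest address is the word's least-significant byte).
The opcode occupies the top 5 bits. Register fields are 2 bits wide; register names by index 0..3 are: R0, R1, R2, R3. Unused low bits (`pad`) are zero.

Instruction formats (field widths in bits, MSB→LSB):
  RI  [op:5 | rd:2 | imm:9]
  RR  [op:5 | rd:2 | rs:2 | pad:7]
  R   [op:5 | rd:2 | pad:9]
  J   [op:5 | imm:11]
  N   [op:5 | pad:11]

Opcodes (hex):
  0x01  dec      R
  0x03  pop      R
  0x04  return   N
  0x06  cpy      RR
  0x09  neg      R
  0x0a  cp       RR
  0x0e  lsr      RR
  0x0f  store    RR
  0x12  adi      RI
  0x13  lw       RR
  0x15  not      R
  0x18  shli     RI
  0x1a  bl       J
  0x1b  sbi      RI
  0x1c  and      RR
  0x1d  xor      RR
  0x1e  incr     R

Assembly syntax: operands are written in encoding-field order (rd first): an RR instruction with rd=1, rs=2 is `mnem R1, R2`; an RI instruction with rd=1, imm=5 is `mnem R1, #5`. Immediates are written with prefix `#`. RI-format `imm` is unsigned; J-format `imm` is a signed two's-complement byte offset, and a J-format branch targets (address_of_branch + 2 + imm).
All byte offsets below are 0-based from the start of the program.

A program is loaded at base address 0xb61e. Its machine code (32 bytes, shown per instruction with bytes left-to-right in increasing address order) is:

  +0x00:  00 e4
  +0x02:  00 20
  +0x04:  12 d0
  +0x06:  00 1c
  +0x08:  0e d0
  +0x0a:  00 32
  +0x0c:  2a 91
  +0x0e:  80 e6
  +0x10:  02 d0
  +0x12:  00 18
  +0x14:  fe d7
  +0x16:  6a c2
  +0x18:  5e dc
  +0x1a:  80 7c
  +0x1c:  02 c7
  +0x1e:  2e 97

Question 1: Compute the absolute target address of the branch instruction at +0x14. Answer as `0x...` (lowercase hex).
@+14  little-endian(fe d7) = 0xd7fe
  opcode bits[15:11]=0x1a: bl/J
  imm@[10:0]=0x7fe (s11→-2) ⇒ #-2
  target = base 0xb61e + off 0x14 + 2 + imm -2 = 0xb632

0xb632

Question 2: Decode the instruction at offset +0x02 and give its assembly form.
+0x02: 00 20 ⇒ word 0x2000 (little)
  opcode bits[15:11]=0x4: return/N

return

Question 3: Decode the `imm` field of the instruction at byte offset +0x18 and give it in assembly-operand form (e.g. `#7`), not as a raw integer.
@+18  little-endian(5e dc) = 0xdc5e
  op=0xdc5e>>11=0x1b ⇒ sbi (RI)
  rd@[10:9]=0x2 ⇒ R2
  imm@[8:0]=0x5e ⇒ #94

#94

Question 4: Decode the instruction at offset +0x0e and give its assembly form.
and R3, R1

off 0x0e: read 80 e6 as little → 0xe680
  top 5b → 0x1c → and [RR]
  [10:9] rd=3 = R3
  [8:7] rs=1 = R1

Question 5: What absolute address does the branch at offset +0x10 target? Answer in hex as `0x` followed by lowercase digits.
@+10  little-endian(02 d0) = 0xd002
  top 5b → 0x1a → bl [J]
  imm: (w>>0)&0x7ff=0x2 → #2
  target = base 0xb61e + off 0x10 + 2 + imm 2 = 0xb632

0xb632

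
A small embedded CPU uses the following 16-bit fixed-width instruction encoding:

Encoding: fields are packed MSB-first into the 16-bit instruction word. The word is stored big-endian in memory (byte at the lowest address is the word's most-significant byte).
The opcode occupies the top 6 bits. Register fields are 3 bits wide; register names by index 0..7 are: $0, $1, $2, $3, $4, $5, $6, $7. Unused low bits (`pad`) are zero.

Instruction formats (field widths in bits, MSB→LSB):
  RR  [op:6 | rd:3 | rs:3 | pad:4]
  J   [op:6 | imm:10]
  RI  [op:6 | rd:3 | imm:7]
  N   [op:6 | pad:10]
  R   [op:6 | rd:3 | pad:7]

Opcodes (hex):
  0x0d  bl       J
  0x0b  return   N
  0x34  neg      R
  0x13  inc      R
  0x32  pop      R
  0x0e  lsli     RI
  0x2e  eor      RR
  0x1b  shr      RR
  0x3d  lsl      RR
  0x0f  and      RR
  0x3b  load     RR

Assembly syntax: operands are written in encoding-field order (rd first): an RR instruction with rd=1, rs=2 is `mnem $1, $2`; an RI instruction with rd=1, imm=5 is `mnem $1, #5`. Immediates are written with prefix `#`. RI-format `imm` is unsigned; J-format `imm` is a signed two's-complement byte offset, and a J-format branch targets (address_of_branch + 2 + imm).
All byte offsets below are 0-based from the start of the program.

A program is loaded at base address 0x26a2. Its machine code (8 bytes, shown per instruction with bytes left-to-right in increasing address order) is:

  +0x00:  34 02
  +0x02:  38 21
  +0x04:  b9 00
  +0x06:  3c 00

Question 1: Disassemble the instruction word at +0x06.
@+06  big-endian(3c 00) = 0x3c00
  top 6b → 0xf → and [RR]
  rd@[9:7]=0x0 ⇒ $0
  rs@[6:4]=0x0 ⇒ $0

and $0, $0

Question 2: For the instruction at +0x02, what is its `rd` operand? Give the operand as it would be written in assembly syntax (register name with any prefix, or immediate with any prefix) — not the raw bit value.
$0

[02] 38 21 → 0x3821
  op=0x3821>>10=0xe ⇒ lsli (RI)
  rd@[9:7]=0x0 ⇒ $0
  imm@[6:0]=0x21 ⇒ #33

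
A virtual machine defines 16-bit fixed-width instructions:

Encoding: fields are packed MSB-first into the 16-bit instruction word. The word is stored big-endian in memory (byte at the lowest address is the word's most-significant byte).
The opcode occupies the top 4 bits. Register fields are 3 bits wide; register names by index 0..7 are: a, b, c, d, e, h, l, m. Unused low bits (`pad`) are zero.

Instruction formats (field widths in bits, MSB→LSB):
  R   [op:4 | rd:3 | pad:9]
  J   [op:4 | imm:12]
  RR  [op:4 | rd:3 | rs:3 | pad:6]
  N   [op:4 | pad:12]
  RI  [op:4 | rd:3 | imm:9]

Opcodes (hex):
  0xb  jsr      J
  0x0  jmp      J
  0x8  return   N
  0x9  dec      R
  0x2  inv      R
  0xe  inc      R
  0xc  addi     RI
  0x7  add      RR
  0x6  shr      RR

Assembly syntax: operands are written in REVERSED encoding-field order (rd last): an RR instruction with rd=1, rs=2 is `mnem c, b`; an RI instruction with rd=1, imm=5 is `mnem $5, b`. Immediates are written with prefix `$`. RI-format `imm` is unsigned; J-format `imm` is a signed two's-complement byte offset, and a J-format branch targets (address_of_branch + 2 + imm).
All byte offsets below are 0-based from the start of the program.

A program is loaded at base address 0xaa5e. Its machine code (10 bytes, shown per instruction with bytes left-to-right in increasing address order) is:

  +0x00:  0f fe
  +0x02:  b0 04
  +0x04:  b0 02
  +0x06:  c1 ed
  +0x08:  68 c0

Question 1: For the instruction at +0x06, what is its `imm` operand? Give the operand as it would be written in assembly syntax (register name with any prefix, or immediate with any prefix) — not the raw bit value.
+0x06: c1 ed ⇒ word 0xc1ed (big)
  op=0xc1ed>>12=0xc ⇒ addi (RI)
  rd: (w>>9)&0x7=0x0 → a
  imm: (w>>0)&0x1ff=0x1ed → $493

$493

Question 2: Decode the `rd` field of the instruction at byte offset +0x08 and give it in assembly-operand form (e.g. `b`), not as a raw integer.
e

@+08  big-endian(68 c0) = 0x68c0
  top 4b → 0x6 → shr [RR]
  rd@[11:9]=0x4 ⇒ e
  rs@[8:6]=0x3 ⇒ d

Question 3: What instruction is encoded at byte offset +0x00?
jmp $-2

off 0x00: read 0f fe as big → 0x0ffe
  top 4b → 0x0 → jmp [J]
  [11:0] imm=4094 (s12→-2) = $-2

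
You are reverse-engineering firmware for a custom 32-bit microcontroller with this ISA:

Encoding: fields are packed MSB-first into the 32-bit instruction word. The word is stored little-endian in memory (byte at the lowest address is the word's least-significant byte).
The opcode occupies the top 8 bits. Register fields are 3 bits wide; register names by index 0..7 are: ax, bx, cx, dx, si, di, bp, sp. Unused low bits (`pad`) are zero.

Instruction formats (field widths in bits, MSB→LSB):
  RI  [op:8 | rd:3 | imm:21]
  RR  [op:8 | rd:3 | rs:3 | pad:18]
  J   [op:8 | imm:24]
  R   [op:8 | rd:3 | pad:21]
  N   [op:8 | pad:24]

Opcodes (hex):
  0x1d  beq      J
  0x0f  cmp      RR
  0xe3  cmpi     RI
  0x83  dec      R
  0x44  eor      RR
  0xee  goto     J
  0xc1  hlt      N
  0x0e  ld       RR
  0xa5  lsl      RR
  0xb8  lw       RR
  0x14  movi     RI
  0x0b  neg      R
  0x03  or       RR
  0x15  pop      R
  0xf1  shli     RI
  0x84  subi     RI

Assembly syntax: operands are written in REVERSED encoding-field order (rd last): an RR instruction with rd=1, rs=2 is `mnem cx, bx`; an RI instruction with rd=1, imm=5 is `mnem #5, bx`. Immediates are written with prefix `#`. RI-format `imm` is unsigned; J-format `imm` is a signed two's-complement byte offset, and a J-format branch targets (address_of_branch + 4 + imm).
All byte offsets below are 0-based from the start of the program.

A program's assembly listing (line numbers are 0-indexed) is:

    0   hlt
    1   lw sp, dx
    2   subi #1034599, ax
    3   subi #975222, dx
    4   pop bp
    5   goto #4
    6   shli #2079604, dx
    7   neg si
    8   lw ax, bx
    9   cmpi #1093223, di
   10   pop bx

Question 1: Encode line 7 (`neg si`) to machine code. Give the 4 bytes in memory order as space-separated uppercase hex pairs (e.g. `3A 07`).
00 00 80 0B

7. neg fields op=0xb:8|rd=4:3|pad=0:21 → word 0b800000h → 00 00 80 0b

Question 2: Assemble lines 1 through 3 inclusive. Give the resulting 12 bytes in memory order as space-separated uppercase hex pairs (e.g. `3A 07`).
00 00 7C B8 67 C9 0F 84 76 E1 6E 84

line 1 (lw): pack op=0xb8:8|rd=3:3|rs=7:3|pad=0:18 = 0xb87c0000; little→ 00 00 7c b8
line 2 (subi): pack op=0x84:8|rd=0:3|imm=1034599:21 = 0x840fc967; little→ 67 c9 0f 84
line 3 (subi): pack op=0x84:8|rd=3:3|imm=975222:21 = 0x846ee176; little→ 76 e1 6e 84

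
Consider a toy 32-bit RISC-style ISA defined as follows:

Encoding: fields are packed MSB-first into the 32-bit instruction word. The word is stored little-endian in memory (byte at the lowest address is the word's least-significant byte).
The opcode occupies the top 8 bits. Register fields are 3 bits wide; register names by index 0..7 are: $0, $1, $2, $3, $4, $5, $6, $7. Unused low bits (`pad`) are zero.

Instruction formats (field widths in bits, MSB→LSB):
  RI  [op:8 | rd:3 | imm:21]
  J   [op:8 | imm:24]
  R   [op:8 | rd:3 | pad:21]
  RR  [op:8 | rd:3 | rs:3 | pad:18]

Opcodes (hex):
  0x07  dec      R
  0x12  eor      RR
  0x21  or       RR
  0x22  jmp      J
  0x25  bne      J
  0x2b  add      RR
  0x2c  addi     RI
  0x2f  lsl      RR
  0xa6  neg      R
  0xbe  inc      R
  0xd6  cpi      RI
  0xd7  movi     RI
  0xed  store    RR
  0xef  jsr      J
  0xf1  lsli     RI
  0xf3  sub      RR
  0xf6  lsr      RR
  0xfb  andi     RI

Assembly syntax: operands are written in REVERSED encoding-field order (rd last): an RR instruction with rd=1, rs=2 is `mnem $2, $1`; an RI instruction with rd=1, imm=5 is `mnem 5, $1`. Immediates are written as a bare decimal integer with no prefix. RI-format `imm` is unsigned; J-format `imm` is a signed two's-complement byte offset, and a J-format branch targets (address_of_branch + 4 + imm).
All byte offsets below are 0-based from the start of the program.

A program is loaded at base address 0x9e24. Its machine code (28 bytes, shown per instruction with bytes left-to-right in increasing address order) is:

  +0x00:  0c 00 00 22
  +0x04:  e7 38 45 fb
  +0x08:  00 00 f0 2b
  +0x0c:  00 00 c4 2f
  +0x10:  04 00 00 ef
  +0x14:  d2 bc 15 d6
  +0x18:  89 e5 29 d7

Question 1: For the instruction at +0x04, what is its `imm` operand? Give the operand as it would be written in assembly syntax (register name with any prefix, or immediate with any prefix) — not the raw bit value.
342247

@+04  little-endian(e7 38 45 fb) = 0xfb4538e7
  opcode bits[31:24]=0xfb: andi/RI
  rd: (w>>21)&0x7=0x2 → $2
  imm: (w>>0)&0x1fffff=0x538e7 → 342247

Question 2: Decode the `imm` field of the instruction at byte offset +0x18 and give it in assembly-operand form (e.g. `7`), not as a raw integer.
648585

+0x18: 89 e5 29 d7 ⇒ word 0xd729e589 (little)
  opcode bits[31:24]=0xd7: movi/RI
  rd: (w>>21)&0x7=0x1 → $1
  imm: (w>>0)&0x1fffff=0x9e589 → 648585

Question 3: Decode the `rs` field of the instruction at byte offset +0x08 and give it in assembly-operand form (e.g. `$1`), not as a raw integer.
$4

@+08  little-endian(00 00 f0 2b) = 0x2bf00000
  top 8b → 0x2b → add [RR]
  rd: (w>>21)&0x7=0x7 → $7
  rs: (w>>18)&0x7=0x4 → $4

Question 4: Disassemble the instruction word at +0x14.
cpi 1424594, $0

off 0x14: read d2 bc 15 d6 as little → 0xd615bcd2
  op=0xd615bcd2>>24=0xd6 ⇒ cpi (RI)
  rd@[23:21]=0x0 ⇒ $0
  imm@[20:0]=0x15bcd2 ⇒ 1424594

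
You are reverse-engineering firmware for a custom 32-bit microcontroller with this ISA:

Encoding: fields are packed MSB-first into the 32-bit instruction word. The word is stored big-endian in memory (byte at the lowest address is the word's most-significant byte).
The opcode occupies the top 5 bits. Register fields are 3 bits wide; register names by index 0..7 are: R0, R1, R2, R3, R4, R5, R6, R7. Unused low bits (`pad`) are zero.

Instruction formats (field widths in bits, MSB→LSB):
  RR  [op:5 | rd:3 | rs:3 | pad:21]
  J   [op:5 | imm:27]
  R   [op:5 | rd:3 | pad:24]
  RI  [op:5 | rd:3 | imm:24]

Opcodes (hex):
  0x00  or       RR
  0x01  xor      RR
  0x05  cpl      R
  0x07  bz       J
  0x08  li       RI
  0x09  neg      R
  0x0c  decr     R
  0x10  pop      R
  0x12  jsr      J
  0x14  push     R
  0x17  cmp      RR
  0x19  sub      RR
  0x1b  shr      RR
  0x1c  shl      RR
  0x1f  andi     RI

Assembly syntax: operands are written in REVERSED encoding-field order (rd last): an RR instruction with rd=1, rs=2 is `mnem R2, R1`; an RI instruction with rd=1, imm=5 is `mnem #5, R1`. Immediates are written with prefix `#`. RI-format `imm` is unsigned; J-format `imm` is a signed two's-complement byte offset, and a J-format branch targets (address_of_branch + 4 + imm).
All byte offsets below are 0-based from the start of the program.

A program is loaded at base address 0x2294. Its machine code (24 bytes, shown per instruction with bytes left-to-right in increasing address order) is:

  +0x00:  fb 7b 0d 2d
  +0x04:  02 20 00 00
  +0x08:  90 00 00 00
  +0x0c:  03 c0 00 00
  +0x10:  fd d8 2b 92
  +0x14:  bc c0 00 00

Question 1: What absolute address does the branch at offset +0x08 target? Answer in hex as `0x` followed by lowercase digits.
0x22a0

[08] 90 00 00 00 → 0x90000000
  opcode bits[31:27]=0x12: jsr/J
  imm: (w>>0)&0x7ffffff=0x0 → #0
  target = base 0x2294 + off 0x08 + 4 + imm 0 = 0x22a0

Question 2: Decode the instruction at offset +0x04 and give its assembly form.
off 0x04: read 02 20 00 00 as big → 0x02200000
  op=0x02200000>>27=0x0 ⇒ or (RR)
  rd: (w>>24)&0x7=0x2 → R2
  rs: (w>>21)&0x7=0x1 → R1

or R1, R2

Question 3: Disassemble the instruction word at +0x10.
+0x10: fd d8 2b 92 ⇒ word 0xfdd82b92 (big)
  top 5b → 0x1f → andi [RI]
  rd: (w>>24)&0x7=0x5 → R5
  imm: (w>>0)&0xffffff=0xd82b92 → #14166930

andi #14166930, R5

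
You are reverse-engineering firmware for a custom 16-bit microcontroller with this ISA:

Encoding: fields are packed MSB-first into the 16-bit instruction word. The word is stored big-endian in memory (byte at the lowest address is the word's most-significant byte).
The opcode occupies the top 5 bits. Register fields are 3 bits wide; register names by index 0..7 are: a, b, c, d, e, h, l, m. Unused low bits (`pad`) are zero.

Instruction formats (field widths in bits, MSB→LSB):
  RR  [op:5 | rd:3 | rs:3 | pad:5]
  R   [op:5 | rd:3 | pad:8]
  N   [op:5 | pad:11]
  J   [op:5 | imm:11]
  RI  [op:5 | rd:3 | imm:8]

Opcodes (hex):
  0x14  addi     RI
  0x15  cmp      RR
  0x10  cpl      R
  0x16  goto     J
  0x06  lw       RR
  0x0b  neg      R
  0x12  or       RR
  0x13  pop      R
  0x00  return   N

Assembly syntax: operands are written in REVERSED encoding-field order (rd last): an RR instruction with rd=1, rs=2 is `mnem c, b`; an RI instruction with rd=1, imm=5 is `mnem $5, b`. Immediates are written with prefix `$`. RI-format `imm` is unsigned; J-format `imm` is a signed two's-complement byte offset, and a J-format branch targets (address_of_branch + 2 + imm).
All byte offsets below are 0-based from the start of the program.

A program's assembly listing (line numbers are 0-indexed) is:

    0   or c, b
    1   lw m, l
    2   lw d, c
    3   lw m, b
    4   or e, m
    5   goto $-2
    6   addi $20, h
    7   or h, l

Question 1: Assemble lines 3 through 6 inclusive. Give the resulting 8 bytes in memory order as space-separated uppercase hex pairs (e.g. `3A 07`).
31 E0 97 80 B7 FE A5 14

3. lw fields op=0x6:5|rd=1:3|rs=7:3|pad=0:5 → word 31e0h → 31 e0
4. or fields op=0x12:5|rd=7:3|rs=4:3|pad=0:5 → word 9780h → 97 80
5. goto fields op=0x16:5|imm=-2:11 → word b7feh → b7 fe
6. addi fields op=0x14:5|rd=5:3|imm=20:8 → word a514h → a5 14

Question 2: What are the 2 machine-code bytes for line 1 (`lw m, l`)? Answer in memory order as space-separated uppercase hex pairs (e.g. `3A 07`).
36 E0

1. lw fields op=0x6:5|rd=6:3|rs=7:3|pad=0:5 → word 36e0h → 36 e0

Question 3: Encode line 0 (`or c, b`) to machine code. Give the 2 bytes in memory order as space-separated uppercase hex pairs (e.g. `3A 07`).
91 40

L0: or op=0x12:5|rd=1:3|rs=2:3|pad=0:5 ⇒ 0x9140 ⇒ big 91 40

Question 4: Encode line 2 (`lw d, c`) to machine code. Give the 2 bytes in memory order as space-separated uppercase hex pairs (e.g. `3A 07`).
32 60

2. lw fields op=0x6:5|rd=2:3|rs=3:3|pad=0:5 → word 3260h → 32 60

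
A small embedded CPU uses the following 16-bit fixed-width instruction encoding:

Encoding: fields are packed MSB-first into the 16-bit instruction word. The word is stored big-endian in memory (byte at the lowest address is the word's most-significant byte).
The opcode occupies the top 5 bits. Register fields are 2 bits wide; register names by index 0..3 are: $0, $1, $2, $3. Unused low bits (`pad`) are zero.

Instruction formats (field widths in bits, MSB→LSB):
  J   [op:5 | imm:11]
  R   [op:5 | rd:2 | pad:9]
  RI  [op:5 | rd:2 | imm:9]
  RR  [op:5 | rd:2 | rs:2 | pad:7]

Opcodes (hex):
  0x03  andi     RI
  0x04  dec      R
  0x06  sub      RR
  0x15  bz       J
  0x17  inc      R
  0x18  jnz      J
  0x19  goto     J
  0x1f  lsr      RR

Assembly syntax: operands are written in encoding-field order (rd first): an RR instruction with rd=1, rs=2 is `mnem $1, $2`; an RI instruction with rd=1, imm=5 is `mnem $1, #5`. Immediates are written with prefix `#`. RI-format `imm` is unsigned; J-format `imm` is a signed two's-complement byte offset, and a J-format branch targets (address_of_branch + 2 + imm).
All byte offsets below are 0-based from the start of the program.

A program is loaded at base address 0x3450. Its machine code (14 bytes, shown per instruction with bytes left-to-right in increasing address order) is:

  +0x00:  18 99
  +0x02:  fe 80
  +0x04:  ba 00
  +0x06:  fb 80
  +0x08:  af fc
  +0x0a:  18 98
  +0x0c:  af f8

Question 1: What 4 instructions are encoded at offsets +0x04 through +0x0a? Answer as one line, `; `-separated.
[04] ba 00 → 0xba00
  opcode bits[15:11]=0x17: inc/R
  rd@[10:9]=0x1 ⇒ $1
[06] fb 80 → 0xfb80
  opcode bits[15:11]=0x1f: lsr/RR
  rd@[10:9]=0x1 ⇒ $1
  rs@[8:7]=0x3 ⇒ $3
[08] af fc → 0xaffc
  opcode bits[15:11]=0x15: bz/J
  imm@[10:0]=0x7fc (s11→-4) ⇒ #-4
[0a] 18 98 → 0x1898
  opcode bits[15:11]=0x3: andi/RI
  rd@[10:9]=0x0 ⇒ $0
  imm@[8:0]=0x98 ⇒ #152

inc $1; lsr $1, $3; bz #-4; andi $0, #152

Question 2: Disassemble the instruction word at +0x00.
@+00  big-endian(18 99) = 0x1899
  top 5b → 0x3 → andi [RI]
  [10:9] rd=0 = $0
  [8:0] imm=153 = #153

andi $0, #153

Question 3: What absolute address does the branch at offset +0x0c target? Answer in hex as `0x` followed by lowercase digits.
+0x0c: af f8 ⇒ word 0xaff8 (big)
  opcode bits[15:11]=0x15: bz/J
  imm@[10:0]=0x7f8 (s11→-8) ⇒ #-8
  target = base 0x3450 + off 0x0c + 2 + imm -8 = 0x3456

0x3456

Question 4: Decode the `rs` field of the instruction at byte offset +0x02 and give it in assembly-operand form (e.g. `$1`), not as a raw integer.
off 0x02: read fe 80 as big → 0xfe80
  op=0xfe80>>11=0x1f ⇒ lsr (RR)
  rd@[10:9]=0x3 ⇒ $3
  rs@[8:7]=0x1 ⇒ $1

$1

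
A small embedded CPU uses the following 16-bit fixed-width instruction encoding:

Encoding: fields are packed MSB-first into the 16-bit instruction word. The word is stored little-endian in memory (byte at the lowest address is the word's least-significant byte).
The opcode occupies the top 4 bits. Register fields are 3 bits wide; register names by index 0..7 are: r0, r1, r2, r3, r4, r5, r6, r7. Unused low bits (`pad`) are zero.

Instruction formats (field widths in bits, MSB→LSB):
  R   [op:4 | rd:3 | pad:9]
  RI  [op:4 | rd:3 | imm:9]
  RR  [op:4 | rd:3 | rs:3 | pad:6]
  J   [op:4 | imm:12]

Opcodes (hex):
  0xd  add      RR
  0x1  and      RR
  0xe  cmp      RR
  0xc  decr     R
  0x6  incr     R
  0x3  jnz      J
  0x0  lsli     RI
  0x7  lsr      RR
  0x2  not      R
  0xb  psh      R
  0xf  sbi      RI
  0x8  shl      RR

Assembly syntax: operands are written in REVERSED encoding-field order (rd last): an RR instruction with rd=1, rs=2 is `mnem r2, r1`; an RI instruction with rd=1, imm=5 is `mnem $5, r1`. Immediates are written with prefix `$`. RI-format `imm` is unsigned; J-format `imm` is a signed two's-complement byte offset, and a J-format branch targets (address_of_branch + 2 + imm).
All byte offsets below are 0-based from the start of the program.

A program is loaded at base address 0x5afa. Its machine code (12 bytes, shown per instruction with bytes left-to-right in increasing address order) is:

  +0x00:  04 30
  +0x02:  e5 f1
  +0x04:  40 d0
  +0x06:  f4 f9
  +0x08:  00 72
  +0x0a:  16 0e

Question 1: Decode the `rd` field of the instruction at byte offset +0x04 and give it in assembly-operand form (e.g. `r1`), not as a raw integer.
+0x04: 40 d0 ⇒ word 0xd040 (little)
  op=0xd040>>12=0xd ⇒ add (RR)
  [11:9] rd=0 = r0
  [8:6] rs=1 = r1

r0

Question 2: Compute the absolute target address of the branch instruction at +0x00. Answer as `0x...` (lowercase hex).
@+00  little-endian(04 30) = 0x3004
  top 4b → 0x3 → jnz [J]
  [11:0] imm=4 = $4
  target = base 0x5afa + off 0x00 + 2 + imm 4 = 0x5b00

0x5b00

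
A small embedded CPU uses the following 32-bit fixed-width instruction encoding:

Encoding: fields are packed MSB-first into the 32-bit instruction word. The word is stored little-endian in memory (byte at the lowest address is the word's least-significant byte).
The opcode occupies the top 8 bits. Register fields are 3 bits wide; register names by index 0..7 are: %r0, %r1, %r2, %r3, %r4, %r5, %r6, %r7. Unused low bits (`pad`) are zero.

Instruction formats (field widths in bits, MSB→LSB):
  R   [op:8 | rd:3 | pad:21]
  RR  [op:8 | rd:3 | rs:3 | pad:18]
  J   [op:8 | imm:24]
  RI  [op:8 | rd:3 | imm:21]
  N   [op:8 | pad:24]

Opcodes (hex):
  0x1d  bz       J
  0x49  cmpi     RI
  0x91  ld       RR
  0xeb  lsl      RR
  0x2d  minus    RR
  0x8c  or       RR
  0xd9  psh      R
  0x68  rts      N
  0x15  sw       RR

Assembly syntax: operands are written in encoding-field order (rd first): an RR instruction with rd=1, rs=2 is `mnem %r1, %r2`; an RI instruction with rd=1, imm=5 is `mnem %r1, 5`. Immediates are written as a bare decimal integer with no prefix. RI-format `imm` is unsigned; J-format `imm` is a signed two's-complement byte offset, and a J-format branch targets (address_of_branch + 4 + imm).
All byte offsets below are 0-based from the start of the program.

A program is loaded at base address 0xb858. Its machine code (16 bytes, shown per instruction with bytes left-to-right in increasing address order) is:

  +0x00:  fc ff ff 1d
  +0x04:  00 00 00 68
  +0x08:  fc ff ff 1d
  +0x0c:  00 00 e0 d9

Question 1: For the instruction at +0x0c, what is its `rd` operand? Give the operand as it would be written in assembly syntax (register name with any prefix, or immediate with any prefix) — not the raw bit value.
@+0c  little-endian(00 00 e0 d9) = 0xd9e00000
  opcode bits[31:24]=0xd9: psh/R
  [23:21] rd=7 = %r7

%r7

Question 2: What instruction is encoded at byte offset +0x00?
@+00  little-endian(fc ff ff 1d) = 0x1dfffffc
  op=0x1dfffffc>>24=0x1d ⇒ bz (J)
  [23:0] imm=16777212 (s24→-4) = -4

bz -4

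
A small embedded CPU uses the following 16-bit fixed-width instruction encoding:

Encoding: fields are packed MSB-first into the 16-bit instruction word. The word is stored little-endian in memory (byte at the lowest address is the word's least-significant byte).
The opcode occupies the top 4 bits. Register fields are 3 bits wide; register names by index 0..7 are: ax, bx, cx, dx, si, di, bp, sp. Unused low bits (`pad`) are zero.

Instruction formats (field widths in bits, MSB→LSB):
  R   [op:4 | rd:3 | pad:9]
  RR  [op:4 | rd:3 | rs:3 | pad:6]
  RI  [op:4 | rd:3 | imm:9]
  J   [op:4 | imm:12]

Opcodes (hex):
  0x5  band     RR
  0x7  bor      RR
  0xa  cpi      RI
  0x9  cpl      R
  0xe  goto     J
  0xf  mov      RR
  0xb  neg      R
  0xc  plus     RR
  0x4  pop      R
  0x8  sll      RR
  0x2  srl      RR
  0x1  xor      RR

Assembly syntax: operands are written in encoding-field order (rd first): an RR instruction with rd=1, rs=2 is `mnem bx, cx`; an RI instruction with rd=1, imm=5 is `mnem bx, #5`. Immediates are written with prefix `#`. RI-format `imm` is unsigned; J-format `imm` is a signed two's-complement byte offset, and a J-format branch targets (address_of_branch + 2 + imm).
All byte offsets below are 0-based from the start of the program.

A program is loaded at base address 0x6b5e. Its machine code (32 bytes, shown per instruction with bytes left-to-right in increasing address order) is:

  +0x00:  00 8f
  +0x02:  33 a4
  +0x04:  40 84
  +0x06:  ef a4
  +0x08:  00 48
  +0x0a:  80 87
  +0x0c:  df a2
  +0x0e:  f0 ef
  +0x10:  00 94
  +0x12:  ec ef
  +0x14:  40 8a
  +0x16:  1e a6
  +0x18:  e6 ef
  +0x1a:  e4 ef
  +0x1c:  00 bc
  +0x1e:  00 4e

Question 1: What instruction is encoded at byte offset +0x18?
+0x18: e6 ef ⇒ word 0xefe6 (little)
  op=0xefe6>>12=0xe ⇒ goto (J)
  imm: (w>>0)&0xfff=0xfe6 (s12→-26) → #-26

goto #-26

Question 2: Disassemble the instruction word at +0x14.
+0x14: 40 8a ⇒ word 0x8a40 (little)
  op=0x8a40>>12=0x8 ⇒ sll (RR)
  [11:9] rd=5 = di
  [8:6] rs=1 = bx

sll di, bx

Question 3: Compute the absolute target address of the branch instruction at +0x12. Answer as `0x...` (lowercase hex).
[12] ec ef → 0xefec
  top 4b → 0xe → goto [J]
  imm: (w>>0)&0xfff=0xfec (s12→-20) → #-20
  target = base 0x6b5e + off 0x12 + 2 + imm -20 = 0x6b5e

0x6b5e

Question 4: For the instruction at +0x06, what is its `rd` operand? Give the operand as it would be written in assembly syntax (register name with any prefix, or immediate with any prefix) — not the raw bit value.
@+06  little-endian(ef a4) = 0xa4ef
  top 4b → 0xa → cpi [RI]
  rd@[11:9]=0x2 ⇒ cx
  imm@[8:0]=0xef ⇒ #239

cx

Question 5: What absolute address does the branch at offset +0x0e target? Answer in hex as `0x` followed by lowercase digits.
@+0e  little-endian(f0 ef) = 0xeff0
  op=0xeff0>>12=0xe ⇒ goto (J)
  imm@[11:0]=0xff0 (s12→-16) ⇒ #-16
  target = base 0x6b5e + off 0x0e + 2 + imm -16 = 0x6b5e

0x6b5e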